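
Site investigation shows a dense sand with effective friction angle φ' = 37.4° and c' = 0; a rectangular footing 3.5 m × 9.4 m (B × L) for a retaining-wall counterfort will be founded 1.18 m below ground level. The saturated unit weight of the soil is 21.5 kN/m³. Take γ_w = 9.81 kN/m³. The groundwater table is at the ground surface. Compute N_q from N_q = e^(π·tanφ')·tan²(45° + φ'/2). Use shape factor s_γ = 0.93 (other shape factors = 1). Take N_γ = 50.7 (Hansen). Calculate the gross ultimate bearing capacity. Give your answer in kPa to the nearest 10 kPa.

tan37.4° = 0.7646, so N_q = e^(π×0.7646)·tan²(63.7°) = 11.044 × 4.094 = 45.22.
γ' = 21.5 − 9.81 = 11.69 kN/m³ (submerged throughout). q = 11.69 × 1.18 = 13.794 kPa; the same γ' applies in the ½γBN_γ term.
q·N_q = 13.794 × 45.215 = 623.71 kPa
0.5·γ·B·N_γ·s_γ = 0.5 × 11.69 × 3.5 × 50.7 × 0.93 = 964.59 kPa
q_ult = 623.71 + 964.59 = 1588.3 kPa.

q_ult ≈ 1590 kPa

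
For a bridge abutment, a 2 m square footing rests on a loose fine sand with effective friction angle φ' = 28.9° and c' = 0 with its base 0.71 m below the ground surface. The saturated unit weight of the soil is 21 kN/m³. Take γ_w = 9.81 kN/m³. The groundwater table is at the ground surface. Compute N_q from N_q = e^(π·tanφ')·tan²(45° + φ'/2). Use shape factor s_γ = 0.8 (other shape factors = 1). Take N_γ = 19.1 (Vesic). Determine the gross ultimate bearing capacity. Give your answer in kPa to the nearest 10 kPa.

tan28.9° = 0.552, so N_q = e^(π×0.552)·tan²(59.45°) = 5.665 × 2.871 = 16.26.
γ' = 21 − 9.81 = 11.19 kN/m³ (submerged throughout). q = 11.19 × 0.71 = 7.9449 kPa; the same γ' applies in the ½γBN_γ term.
q·N_q = 7.9449 × 16.261 = 129.19 kPa
0.5·γ·B·N_γ·s_γ = 0.5 × 11.19 × 2 × 19.1 × 0.8 = 170.98 kPa
q_ult = 129.19 + 170.98 = 300.18 kPa.

q_ult ≈ 300 kPa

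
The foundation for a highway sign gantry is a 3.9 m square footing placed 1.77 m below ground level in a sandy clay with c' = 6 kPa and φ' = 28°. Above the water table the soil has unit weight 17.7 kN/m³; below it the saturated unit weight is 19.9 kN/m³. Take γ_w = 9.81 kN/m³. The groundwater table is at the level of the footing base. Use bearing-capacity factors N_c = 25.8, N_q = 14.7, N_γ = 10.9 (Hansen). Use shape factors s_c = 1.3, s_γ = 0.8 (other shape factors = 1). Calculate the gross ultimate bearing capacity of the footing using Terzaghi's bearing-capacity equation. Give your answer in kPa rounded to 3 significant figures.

Overburden at base level: q = 17.7 × 1.77 = 31.329 kPa.
Below the base the soil is submerged, so the ½γBN_γ term uses γ' = 19.9 − 9.81 = 10.09 kN/m³.
Cohesion term c·N_c·s_c = 6 × 25.8 × 1.3 = 201.24 kPa; surcharge term q·N_q = 31.329 × 14.7 = 460.54 kPa; self-weight term 0.5·γ·B·N_γ·s_γ = 0.5 × 10.09 × 3.9 × 10.9 × 0.8 = 171.57 kPa.
q_ult = 201.24 + 460.54 + 171.57 = 833.35 kPa.

q_ult ≈ 833 kPa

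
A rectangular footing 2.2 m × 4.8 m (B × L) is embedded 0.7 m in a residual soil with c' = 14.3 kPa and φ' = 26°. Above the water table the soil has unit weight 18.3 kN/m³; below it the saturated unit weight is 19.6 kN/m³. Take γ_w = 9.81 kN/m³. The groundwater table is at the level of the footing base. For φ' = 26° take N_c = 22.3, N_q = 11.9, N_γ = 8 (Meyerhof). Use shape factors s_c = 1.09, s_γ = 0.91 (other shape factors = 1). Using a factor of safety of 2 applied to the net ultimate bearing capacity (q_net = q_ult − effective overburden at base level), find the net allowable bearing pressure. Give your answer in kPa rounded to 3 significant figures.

q = γ·D_f = 18.3 × 0.7 = 12.81 kPa.
For the ½γBN_γ term take γ' = 19.6 − 9.81 = 9.79 kN/m³ (soil below base is submerged).
c·N_c·s_c = 14.3 × 22.3 × 1.09 = 347.59 kPa
q·N_q = 12.81 × 11.9 = 152.44 kPa
0.5·γ·B·N_γ·s_γ = 0.5 × 9.79 × 2.2 × 8 × 0.91 = 78.398 kPa
q_ult = 347.59 + 152.44 + 78.398 = 578.43 kPa.
Net ultimate: q_net = 578.43 − 12.81 = 565.62 kPa.
q_all(net) = 565.62 / 2 = 282.81 kPa.

q_all(net) ≈ 283 kPa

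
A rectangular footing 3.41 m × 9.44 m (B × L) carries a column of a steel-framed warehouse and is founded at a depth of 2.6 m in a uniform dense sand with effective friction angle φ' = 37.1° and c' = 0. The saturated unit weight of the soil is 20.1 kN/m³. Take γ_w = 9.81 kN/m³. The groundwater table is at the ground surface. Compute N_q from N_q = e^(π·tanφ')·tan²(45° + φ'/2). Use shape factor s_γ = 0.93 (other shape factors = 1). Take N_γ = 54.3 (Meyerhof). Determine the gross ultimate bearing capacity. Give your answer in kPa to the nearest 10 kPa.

q_ult ≈ 2050 kPa

tan37.1° = 0.7563, so N_q = e^(π×0.7563)·tan²(63.55°) = 10.761 × 4.04 = 43.48.
γ' = 20.1 − 9.81 = 10.29 kN/m³ (submerged throughout). q = 10.29 × 2.6 = 26.754 kPa; the same γ' applies in the ½γBN_γ term.
q·N_q = 26.754 × 43.481 = 1163.3 kPa
0.5·γ·B·N_γ·s_γ = 0.5 × 10.29 × 3.41 × 54.3 × 0.93 = 885.98 kPa
q_ult = 1163.3 + 885.98 = 2049.3 kPa.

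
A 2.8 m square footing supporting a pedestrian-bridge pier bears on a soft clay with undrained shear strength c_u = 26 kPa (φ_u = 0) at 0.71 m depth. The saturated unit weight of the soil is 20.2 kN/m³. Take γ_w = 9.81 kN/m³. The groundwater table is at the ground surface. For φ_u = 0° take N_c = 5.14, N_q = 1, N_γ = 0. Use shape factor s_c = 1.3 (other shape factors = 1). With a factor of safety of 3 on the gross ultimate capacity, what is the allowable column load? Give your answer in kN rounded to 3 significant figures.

P_all ≈ 473 kN

Water table at ground surface, so effective unit weight γ' = 20.2 − 9.81 = 10.39 kN/m³ is used throughout; overburden q = 10.39 × 0.71 = 7.3769 kPa.
Cohesion term c·N_c·s_c = 26 × 5.14 × 1.3 = 173.73 kPa; surcharge term q·N_q = 7.3769 × 1 = 7.3769 kPa.
q_ult = 173.73 + 7.3769 = 181.11 kPa.
Gross allowable pressure q_all = 181.11 / 3 = 60.37 kPa.
Footing area = 7.84 m², so allowable column load = 60.37 × 7.84 = 473.3 kN.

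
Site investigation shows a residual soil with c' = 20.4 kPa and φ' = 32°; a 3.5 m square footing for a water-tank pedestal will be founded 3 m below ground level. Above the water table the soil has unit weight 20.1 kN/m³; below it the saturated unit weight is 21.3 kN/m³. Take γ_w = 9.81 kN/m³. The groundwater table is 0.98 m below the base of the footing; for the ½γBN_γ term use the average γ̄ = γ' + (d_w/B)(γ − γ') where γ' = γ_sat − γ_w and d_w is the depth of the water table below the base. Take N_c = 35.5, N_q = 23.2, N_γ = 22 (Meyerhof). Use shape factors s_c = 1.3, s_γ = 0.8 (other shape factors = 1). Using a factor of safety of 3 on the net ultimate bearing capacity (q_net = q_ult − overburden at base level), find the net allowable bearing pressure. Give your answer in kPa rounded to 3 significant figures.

Overburden at base level: q = 20.1 × 3 = 60.3 kPa.
The water table is 0.98 m below the base (< B = 3.5 m), so the ½γBN_γ term uses γ̄ = γ' + (d_w/B)(γ − γ') = 11.49 + (0.98/3.5)(20.1 − 11.49) = 13.901 kN/m³.
Cohesion term c·N_c·s_c = 20.4 × 35.5 × 1.3 = 941.46 kPa; surcharge term q·N_q = 60.3 × 23.2 = 1399 kPa; self-weight term 0.5·γ·B·N_γ·s_γ = 0.5 × 13.901 × 3.5 × 22 × 0.8 = 428.14 kPa.
q_ult = 941.46 + 1399 + 428.14 = 2768.6 kPa.
q_net = 2768.6 − 60.3 = 2708.3 kPa.
q_all(net) = 2708.3 / 3 = 902.75 kPa.

q_all(net) ≈ 903 kPa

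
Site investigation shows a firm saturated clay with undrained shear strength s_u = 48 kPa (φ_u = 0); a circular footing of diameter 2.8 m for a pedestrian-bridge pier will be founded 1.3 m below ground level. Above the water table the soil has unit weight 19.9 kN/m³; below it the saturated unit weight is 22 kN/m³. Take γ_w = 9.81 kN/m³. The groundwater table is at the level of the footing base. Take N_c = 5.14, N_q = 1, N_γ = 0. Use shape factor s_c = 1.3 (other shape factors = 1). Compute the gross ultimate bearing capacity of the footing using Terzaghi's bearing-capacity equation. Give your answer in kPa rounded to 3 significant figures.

Effective surcharge at the founding depth q = γ·D_f = 19.9 × 1.3 = 25.87 kPa.
q_ult = c·N_c·s_c + q·N_q
     = 48 × 5.14 × 1.3 + 25.87 × 1
     = 320.74 + 25.87 = 346.61 kPa.

q_ult ≈ 347 kPa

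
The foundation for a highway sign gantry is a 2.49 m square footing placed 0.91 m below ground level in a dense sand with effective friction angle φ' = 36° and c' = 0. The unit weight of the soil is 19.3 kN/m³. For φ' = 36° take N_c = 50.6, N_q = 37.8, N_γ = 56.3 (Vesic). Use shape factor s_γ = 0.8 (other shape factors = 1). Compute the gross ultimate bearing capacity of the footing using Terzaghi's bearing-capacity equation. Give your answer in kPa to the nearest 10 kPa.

Overburden at base level: q = 19.3 × 0.91 = 17.563 kPa.
Surcharge term q·N_q = 17.563 × 37.8 = 663.88 kPa; self-weight term 0.5·γ·B·N_γ·s_γ = 0.5 × 19.3 × 2.49 × 56.3 × 0.8 = 1082.2 kPa.
q_ult = 663.88 + 1082.2 = 1746.1 kPa.

q_ult ≈ 1750 kPa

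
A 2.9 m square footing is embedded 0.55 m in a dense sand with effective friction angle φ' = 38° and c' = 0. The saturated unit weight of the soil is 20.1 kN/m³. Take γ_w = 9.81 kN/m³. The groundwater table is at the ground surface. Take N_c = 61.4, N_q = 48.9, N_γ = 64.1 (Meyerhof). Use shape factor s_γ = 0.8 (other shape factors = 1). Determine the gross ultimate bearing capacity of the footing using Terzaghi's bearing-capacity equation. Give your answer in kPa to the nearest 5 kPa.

With the water table at the surface the whole profile is submerged: γ' = 20.1 − 9.81 = 10.29 kN/m³, so q = γ'·D_f = 5.6595 kPa; the same γ' applies in the ½γBN_γ term.
q_ult = q·N_q + 0.5·γ·B·N_γ·s_γ
     = 5.6595 × 48.9 + 0.5 × 10.29 × 2.9 × 64.1 × 0.8
     = 276.75 + 765.12 = 1041.9 kPa.

q_ult ≈ 1040 kPa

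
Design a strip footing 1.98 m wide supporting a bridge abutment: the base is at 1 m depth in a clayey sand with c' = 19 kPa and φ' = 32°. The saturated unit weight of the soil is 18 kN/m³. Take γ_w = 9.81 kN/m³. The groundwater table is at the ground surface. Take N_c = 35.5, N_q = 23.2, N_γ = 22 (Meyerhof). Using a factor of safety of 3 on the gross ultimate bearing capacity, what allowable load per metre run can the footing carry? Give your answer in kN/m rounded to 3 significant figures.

γ' = 18 − 9.81 = 8.19 kN/m³ (submerged throughout). q = 8.19 × 1 = 8.19 kPa; the same γ' applies in the ½γBN_γ term.
c·N_c = 19 × 35.5 = 674.5 kPa
q·N_q = 8.19 × 23.2 = 190.01 kPa
0.5·γ·B·N_γ = 0.5 × 8.19 × 1.98 × 22 = 178.38 kPa
q_ult = 674.5 + 190.01 + 178.38 = 1042.9 kPa.
Gross allowable pressure q_all = 1042.9 / 3 = 347.63 kPa.
Allowable wall load = q_all × B = 347.63 × 1.98 = 688.3 kN per metre run.

≈ 688 kN/m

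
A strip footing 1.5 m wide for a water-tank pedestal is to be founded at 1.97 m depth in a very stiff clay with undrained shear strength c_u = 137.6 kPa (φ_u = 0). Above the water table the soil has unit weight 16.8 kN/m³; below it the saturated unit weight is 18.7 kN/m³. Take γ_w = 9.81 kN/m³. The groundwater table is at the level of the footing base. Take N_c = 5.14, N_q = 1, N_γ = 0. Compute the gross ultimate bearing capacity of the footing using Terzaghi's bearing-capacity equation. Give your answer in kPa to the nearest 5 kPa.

Effective surcharge at the founding depth q = γ·D_f = 16.8 × 1.97 = 33.096 kPa.
q_ult = c·N_c + q·N_q
     = 137.6 × 5.14 + 33.096 × 1
     = 707.26 + 33.096 = 740.36 kPa.

q_ult ≈ 740 kPa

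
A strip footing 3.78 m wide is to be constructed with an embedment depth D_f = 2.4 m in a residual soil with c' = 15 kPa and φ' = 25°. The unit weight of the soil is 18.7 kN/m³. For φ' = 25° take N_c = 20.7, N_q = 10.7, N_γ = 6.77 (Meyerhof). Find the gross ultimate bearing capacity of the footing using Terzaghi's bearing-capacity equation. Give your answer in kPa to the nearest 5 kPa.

Effective surcharge at the founding depth q = γ·D_f = 18.7 × 2.4 = 44.88 kPa.
q_ult = c·N_c + q·N_q + 0.5·γ·B·N_γ
     = 15 × 20.7 + 44.88 × 10.7 + 0.5 × 18.7 × 3.78 × 6.77
     = 310.5 + 480.22 + 239.27 = 1030 kPa.

q_ult ≈ 1030 kPa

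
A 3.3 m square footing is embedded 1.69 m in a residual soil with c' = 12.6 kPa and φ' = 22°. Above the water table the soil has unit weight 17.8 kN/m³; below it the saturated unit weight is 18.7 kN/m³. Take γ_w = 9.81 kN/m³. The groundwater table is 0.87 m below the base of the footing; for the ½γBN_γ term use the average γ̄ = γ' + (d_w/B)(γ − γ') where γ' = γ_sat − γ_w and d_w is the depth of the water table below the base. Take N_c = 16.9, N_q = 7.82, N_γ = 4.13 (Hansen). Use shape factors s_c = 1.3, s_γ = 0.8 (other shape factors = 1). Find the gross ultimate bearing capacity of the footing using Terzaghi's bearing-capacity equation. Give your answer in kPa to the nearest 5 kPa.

q_ult ≈ 575 kPa

q = γ·D_f = 17.8 × 1.69 = 30.082 kPa.
γ' = 8.89 kN/m³; averaging over the depth B below the base, γ̄ = γ' + (d_w/B)(γ − γ') = 11.239 kN/m³.
c·N_c·s_c = 12.6 × 16.9 × 1.3 = 276.82 kPa
q·N_q = 30.082 × 7.82 = 235.24 kPa
0.5·γ·B·N_γ·s_γ = 0.5 × 11.239 × 3.3 × 4.13 × 0.8 = 61.271 kPa
q_ult = 276.82 + 235.24 + 61.271 = 573.33 kPa.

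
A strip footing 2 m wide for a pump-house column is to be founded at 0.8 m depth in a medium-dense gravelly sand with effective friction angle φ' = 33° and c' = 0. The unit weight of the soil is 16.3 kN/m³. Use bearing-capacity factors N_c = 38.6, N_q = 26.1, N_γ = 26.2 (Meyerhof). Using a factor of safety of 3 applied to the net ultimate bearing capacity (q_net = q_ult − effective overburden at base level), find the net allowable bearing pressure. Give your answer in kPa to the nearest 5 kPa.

q_all(net) ≈ 250 kPa

q = γ·D_f = 16.3 × 0.8 = 13.04 kPa.
q·N_q = 13.04 × 26.1 = 340.34 kPa
0.5·γ·B·N_γ = 0.5 × 16.3 × 2 × 26.2 = 427.06 kPa
q_ult = 340.34 + 427.06 = 767.4 kPa.
Net ultimate: q_net = 767.4 − 13.04 = 754.36 kPa.
q_all(net) = 754.36 / 3 = 251.45 kPa.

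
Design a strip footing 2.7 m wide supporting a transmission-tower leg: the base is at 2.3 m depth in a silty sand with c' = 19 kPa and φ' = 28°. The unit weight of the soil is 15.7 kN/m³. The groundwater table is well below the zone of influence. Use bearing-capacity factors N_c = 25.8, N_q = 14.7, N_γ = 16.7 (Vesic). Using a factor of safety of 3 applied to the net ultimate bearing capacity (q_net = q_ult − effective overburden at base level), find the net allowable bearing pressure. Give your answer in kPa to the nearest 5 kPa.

q_all(net) ≈ 445 kPa

q = γ·D_f = 15.7 × 2.3 = 36.11 kPa.
c·N_c = 19 × 25.8 = 490.2 kPa
q·N_q = 36.11 × 14.7 = 530.82 kPa
0.5·γ·B·N_γ = 0.5 × 15.7 × 2.7 × 16.7 = 353.96 kPa
q_ult = 490.2 + 530.82 + 353.96 = 1375 kPa.
Net ultimate: q_net = 1375 − 36.11 = 1338.9 kPa.
q_all(net) = 1338.9 / 3 = 446.29 kPa.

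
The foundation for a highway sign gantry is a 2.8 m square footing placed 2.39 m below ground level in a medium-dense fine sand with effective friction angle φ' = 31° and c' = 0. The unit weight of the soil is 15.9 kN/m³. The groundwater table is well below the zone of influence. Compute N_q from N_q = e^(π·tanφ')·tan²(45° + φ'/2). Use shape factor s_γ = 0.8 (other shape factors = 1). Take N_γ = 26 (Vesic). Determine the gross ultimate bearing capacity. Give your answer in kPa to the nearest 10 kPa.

tan31° = 0.6009, so N_q = e^(π×0.6009)·tan²(60.5°) = 6.604 × 3.124 = 20.63.
q = γ·D_f = 15.9 × 2.39 = 38.001 kPa.
q·N_q = 38.001 × 20.631 = 783.99 kPa
0.5·γ·B·N_γ·s_γ = 0.5 × 15.9 × 2.8 × 26 × 0.8 = 463.01 kPa
q_ult = 783.99 + 463.01 = 1247 kPa.

q_ult ≈ 1250 kPa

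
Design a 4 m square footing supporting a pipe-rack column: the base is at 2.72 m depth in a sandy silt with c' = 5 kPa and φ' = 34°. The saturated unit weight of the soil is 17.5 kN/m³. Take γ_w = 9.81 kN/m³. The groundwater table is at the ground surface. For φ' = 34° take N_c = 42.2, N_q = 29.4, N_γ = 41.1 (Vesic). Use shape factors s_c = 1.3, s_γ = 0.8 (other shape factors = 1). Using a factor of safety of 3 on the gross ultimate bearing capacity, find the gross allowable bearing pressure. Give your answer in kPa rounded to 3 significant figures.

Water table at ground surface, so effective unit weight γ' = 17.5 − 9.81 = 7.69 kN/m³ is used throughout; overburden q = 7.69 × 2.72 = 20.917 kPa; the same γ' applies in the ½γBN_γ term.
Cohesion term c·N_c·s_c = 5 × 42.2 × 1.3 = 274.3 kPa; surcharge term q·N_q = 20.917 × 29.4 = 614.95 kPa; self-weight term 0.5·γ·B·N_γ·s_γ = 0.5 × 7.69 × 4 × 41.1 × 0.8 = 505.69 kPa.
q_ult = 274.3 + 614.95 + 505.69 = 1394.9 kPa.
q_all = 1394.9 / 3 = 464.98 kPa.

q_all ≈ 465 kPa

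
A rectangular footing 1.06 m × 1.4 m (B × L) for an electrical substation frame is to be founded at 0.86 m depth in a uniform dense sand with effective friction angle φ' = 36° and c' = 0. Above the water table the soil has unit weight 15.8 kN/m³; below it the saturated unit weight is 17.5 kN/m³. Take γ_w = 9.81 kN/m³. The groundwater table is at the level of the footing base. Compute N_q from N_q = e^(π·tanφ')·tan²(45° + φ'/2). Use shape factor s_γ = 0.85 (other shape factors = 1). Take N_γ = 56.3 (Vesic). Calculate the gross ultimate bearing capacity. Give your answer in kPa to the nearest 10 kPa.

tan36° = 0.7265, so N_q = e^(π×0.7265)·tan²(63°) = 9.801 × 3.852 = 37.75.
Overburden at base level: q = 15.8 × 0.86 = 13.588 kPa.
Below the base the soil is submerged, so the ½γBN_γ term uses γ' = 17.5 − 9.81 = 7.69 kN/m³.
Surcharge term q·N_q = 13.588 × 37.752 = 512.98 kPa; self-weight term 0.5·γ·B·N_γ·s_γ = 0.5 × 7.69 × 1.06 × 56.3 × 0.85 = 195.04 kPa.
q_ult = 512.98 + 195.04 = 708.02 kPa.

q_ult ≈ 710 kPa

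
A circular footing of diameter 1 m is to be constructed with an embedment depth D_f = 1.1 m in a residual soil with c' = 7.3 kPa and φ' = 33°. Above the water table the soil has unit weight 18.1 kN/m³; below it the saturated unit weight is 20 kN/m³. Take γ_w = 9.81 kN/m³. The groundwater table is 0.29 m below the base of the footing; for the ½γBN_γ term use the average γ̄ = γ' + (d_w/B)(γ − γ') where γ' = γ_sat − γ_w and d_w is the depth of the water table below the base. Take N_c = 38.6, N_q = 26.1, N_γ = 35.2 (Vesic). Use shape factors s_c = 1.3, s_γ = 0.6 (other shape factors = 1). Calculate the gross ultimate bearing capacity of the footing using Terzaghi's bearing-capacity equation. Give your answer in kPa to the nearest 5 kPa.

Effective surcharge at the founding depth q = γ·D_f = 18.1 × 1.1 = 19.91 kPa.
With d_w = 0.29 m < B, γ̄ = 10.19 + (0.29/1) × (18.1 − 10.19) = 12.484 kN/m³.
q_ult = c·N_c·s_c + q·N_q + 0.5·γ·B·N_γ·s_γ
     = 7.3 × 38.6 × 1.3 + 19.91 × 26.1 + 0.5 × 12.484 × 1 × 35.2 × 0.6
     = 366.31 + 519.65 + 131.83 = 1017.8 kPa.

q_ult ≈ 1020 kPa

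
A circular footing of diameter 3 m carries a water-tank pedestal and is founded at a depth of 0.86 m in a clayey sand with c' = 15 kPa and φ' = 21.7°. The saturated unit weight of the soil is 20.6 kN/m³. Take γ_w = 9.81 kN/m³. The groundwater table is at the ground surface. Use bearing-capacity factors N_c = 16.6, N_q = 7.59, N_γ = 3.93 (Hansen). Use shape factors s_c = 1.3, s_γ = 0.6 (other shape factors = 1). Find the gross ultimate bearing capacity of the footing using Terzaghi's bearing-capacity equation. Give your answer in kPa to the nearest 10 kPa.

Water table at ground surface, so effective unit weight γ' = 20.6 − 9.81 = 10.79 kN/m³ is used throughout; overburden q = 10.79 × 0.86 = 9.2794 kPa; the same γ' applies in the ½γBN_γ term.
Cohesion term c·N_c·s_c = 15 × 16.6 × 1.3 = 323.7 kPa; surcharge term q·N_q = 9.2794 × 7.59 = 70.431 kPa; self-weight term 0.5·γ·B·N_γ·s_γ = 0.5 × 10.79 × 3 × 3.93 × 0.6 = 38.164 kPa.
q_ult = 323.7 + 70.431 + 38.164 = 432.29 kPa.

q_ult ≈ 430 kPa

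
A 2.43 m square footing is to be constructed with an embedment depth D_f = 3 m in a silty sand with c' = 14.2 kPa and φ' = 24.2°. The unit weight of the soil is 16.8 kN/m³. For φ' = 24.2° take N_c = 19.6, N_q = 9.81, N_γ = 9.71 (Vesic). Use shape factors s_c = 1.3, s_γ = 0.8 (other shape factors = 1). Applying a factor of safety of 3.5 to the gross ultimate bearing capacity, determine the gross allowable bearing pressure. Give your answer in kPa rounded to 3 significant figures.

q_all ≈ 290 kPa

Effective surcharge at the founding depth q = γ·D_f = 16.8 × 3 = 50.4 kPa.
q_ult = c·N_c·s_c + q·N_q + 0.5·γ·B·N_γ·s_γ
     = 14.2 × 19.6 × 1.3 + 50.4 × 9.81 + 0.5 × 16.8 × 2.43 × 9.71 × 0.8
     = 361.82 + 494.42 + 158.56 = 1014.8 kPa.
q_all = q_ult / FS = 1014.8 / 3.5 = 289.94 kPa.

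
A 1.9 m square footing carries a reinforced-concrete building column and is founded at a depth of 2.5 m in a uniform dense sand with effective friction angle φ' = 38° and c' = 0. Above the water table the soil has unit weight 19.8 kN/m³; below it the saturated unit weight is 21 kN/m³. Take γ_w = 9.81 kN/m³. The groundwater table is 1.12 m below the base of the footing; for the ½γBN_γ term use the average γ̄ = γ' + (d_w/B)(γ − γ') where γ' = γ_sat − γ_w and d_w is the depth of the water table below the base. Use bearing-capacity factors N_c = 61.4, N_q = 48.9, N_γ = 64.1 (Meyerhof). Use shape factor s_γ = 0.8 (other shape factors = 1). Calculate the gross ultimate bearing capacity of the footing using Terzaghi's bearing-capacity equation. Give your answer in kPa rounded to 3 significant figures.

q_ult ≈ 3210 kPa

q = γ·D_f = 19.8 × 2.5 = 49.5 kPa.
γ' = 11.19 kN/m³; averaging over the depth B below the base, γ̄ = γ' + (d_w/B)(γ − γ') = 16.265 kN/m³.
q·N_q = 49.5 × 48.9 = 2420.5 kPa
0.5·γ·B·N_γ·s_γ = 0.5 × 16.265 × 1.9 × 64.1 × 0.8 = 792.38 kPa
q_ult = 2420.5 + 792.38 = 3212.9 kPa.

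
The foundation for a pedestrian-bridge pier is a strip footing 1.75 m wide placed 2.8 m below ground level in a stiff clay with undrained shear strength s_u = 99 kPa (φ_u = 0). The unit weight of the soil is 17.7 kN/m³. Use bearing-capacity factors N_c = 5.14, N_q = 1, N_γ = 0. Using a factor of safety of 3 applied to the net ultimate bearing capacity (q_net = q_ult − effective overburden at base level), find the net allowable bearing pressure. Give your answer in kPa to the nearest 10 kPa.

Effective surcharge at the founding depth q = γ·D_f = 17.7 × 2.8 = 49.56 kPa.
q_ult = c·N_c + q·N_q
     = 99 × 5.14 + 49.56 × 1
     = 508.86 + 49.56 = 558.42 kPa.
Net ultimate: q_net = 558.42 − 49.56 = 508.86 kPa.
q_all(net) = 508.86 / 3 = 169.62 kPa.

q_all(net) ≈ 170 kPa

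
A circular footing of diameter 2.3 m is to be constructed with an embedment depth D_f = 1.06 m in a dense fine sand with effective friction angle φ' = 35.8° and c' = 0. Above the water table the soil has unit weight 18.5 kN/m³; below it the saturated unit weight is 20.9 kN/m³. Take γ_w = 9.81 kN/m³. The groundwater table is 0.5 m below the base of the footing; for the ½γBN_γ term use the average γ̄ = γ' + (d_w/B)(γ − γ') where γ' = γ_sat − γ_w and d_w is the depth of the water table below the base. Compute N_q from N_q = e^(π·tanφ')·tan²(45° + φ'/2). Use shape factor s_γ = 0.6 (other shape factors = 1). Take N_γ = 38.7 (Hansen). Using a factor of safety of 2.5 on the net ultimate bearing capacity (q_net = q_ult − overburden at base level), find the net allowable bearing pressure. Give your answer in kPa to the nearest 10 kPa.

q_all(net) ≈ 420 kPa

N_q = e^(π·tan35.8°)·tan²(62.9°) = 36.81.
Overburden at base level: q = 18.5 × 1.06 = 19.61 kPa.
The water table is 0.5 m below the base (< B = 2.3 m), so the ½γBN_γ term uses γ̄ = γ' + (d_w/B)(γ − γ') = 11.09 + (0.5/2.3)(18.5 − 11.09) = 12.701 kN/m³.
Surcharge term q·N_q = 19.61 × 36.808 = 721.81 kPa; self-weight term 0.5·γ·B·N_γ·s_γ = 0.5 × 12.701 × 2.3 × 38.7 × 0.6 = 339.15 kPa.
q_ult = 721.81 + 339.15 = 1061 kPa.
q_net = 1061 − 19.61 = 1041.4 kPa.
q_all(net) = 1041.4 / 2.5 = 416.54 kPa.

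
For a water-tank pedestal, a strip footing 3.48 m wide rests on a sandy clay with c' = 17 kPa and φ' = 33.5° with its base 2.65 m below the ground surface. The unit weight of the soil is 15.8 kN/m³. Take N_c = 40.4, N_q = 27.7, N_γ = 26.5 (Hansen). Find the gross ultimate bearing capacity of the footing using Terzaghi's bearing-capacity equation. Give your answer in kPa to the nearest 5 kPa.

q_ult ≈ 2575 kPa

Effective surcharge at the founding depth q = γ·D_f = 15.8 × 2.65 = 41.87 kPa.
q_ult = c·N_c + q·N_q + 0.5·γ·B·N_γ
     = 17 × 40.4 + 41.87 × 27.7 + 0.5 × 15.8 × 3.48 × 26.5
     = 686.8 + 1159.8 + 728.54 = 2575.1 kPa.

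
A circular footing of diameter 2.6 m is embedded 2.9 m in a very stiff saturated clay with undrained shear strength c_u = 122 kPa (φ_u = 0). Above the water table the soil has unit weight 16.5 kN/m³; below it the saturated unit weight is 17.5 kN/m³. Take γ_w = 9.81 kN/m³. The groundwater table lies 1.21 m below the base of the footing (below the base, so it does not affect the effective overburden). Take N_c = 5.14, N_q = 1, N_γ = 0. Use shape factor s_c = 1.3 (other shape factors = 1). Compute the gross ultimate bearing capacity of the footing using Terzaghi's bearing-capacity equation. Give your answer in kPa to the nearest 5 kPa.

Effective surcharge at the founding depth q = γ·D_f = 16.5 × 2.9 = 47.85 kPa.
q_ult = c·N_c·s_c + q·N_q
     = 122 × 5.14 × 1.3 + 47.85 × 1
     = 815.2 + 47.85 = 863.05 kPa.

q_ult ≈ 865 kPa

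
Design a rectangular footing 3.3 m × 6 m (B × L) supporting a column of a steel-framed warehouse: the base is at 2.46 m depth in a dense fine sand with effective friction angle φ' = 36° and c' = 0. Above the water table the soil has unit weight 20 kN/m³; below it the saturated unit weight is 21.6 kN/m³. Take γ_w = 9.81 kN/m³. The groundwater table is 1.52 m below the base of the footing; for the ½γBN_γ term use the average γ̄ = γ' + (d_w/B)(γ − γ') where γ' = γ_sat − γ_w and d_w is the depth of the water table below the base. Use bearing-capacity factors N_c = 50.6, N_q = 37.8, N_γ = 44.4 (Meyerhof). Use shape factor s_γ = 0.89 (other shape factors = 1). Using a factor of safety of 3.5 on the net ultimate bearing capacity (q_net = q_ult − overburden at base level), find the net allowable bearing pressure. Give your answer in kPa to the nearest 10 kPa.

q_all(net) ≈ 810 kPa

q = γ·D_f = 20 × 2.46 = 49.2 kPa.
γ' = 11.79 kN/m³; averaging over the depth B below the base, γ̄ = γ' + (d_w/B)(γ − γ') = 15.572 kN/m³.
q·N_q = 49.2 × 37.8 = 1859.8 kPa
0.5·γ·B·N_γ·s_γ = 0.5 × 15.572 × 3.3 × 44.4 × 0.89 = 1015.3 kPa
q_ult = 1859.8 + 1015.3 = 2875 kPa.
q_net = 2875 − 49.2 = 2825.8 kPa.
q_all(net) = 2825.8 / 3.5 = 807.39 kPa.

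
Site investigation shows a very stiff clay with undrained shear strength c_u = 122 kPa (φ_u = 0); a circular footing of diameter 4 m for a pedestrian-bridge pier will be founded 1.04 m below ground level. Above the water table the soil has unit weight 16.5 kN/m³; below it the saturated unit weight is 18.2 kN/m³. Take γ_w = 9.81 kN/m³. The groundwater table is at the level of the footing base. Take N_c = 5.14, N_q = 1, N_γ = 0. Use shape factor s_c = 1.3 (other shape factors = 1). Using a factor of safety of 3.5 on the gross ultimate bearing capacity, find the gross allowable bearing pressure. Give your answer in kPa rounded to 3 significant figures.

Overburden at base level: q = 16.5 × 1.04 = 17.16 kPa.
Cohesion term c·N_c·s_c = 122 × 5.14 × 1.3 = 815.2 kPa; surcharge term q·N_q = 17.16 × 1 = 17.16 kPa.
q_ult = 815.2 + 17.16 = 832.36 kPa.
q_all = 832.36 / 3.5 = 237.82 kPa.

q_all ≈ 238 kPa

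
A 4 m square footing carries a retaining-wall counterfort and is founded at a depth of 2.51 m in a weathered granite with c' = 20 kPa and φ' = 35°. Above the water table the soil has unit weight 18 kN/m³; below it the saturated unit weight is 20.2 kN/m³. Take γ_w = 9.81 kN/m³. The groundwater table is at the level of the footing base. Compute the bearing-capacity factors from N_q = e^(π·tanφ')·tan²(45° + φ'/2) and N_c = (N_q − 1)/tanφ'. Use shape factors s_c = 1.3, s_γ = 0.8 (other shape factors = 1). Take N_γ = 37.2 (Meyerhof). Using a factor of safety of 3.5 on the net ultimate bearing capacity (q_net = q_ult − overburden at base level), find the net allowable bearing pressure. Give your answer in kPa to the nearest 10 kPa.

q_all(net) ≈ 940 kPa

N_q = e^(π·tan35°)·tan²(62.5°) = 33.3; N_c = (N_q − 1)/tanφ' = 46.12.
q = γ·D_f = 18 × 2.51 = 45.18 kPa.
For the ½γBN_γ term take γ' = 20.2 − 9.81 = 10.39 kN/m³ (soil below base is submerged).
c·N_c·s_c = 20 × 46.124 × 1.3 = 1199.2 kPa
q·N_q = 45.18 × 33.296 = 1504.3 kPa
0.5·γ·B·N_γ·s_γ = 0.5 × 10.39 × 4 × 37.2 × 0.8 = 618.41 kPa
q_ult = 1199.2 + 1504.3 + 618.41 = 3321.9 kPa.
q_net = 3321.9 − 45.18 = 3276.8 kPa.
q_all(net) = 3276.8 / 3.5 = 936.22 kPa.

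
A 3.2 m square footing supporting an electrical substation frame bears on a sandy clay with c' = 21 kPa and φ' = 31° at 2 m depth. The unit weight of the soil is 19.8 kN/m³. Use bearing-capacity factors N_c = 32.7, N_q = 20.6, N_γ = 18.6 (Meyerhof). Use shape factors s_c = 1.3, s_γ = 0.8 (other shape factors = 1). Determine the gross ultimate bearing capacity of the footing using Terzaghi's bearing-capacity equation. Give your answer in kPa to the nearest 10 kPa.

q = γ·D_f = 19.8 × 2 = 39.6 kPa.
c·N_c·s_c = 21 × 32.7 × 1.3 = 892.71 kPa
q·N_q = 39.6 × 20.6 = 815.76 kPa
0.5·γ·B·N_γ·s_γ = 0.5 × 19.8 × 3.2 × 18.6 × 0.8 = 471.4 kPa
q_ult = 892.71 + 815.76 + 471.4 = 2179.9 kPa.

q_ult ≈ 2180 kPa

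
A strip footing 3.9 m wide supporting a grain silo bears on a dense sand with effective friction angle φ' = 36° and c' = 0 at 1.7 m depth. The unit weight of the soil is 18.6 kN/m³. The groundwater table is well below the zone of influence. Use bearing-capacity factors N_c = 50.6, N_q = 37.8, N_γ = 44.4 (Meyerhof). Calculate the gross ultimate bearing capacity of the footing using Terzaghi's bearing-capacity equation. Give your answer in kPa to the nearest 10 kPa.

Effective surcharge at the founding depth q = γ·D_f = 18.6 × 1.7 = 31.62 kPa.
q_ult = q·N_q + 0.5·γ·B·N_γ
     = 31.62 × 37.8 + 0.5 × 18.6 × 3.9 × 44.4
     = 1195.2 + 1610.4 = 2805.6 kPa.

q_ult ≈ 2810 kPa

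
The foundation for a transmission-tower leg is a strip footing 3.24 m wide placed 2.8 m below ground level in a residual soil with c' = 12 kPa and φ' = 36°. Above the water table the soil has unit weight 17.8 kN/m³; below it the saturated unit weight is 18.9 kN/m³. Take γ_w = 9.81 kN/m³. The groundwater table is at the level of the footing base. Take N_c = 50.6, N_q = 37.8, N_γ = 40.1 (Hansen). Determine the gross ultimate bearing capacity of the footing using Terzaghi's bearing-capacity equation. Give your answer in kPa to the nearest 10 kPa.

q_ult ≈ 3080 kPa

q = γ·D_f = 17.8 × 2.8 = 49.84 kPa.
For the ½γBN_γ term take γ' = 18.9 − 9.81 = 9.09 kN/m³ (soil below base is submerged).
c·N_c = 12 × 50.6 = 607.2 kPa
q·N_q = 49.84 × 37.8 = 1884 kPa
0.5·γ·B·N_γ = 0.5 × 9.09 × 3.24 × 40.1 = 590.5 kPa
q_ult = 607.2 + 1884 + 590.5 = 3081.7 kPa.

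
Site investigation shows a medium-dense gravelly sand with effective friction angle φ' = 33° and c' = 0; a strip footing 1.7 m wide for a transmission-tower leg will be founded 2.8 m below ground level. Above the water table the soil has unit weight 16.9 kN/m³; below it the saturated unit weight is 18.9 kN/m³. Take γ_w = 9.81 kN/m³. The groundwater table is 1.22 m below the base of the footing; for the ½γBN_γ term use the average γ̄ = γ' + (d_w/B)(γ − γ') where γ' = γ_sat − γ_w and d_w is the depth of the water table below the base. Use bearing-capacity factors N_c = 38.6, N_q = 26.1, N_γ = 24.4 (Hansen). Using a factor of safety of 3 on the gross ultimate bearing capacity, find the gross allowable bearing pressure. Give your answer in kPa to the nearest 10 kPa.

q_all ≈ 510 kPa

Overburden at base level: q = 16.9 × 2.8 = 47.32 kPa.
The water table is 1.22 m below the base (< B = 1.7 m), so the ½γBN_γ term uses γ̄ = γ' + (d_w/B)(γ − γ') = 9.09 + (1.22/1.7)(16.9 − 9.09) = 14.695 kN/m³.
Surcharge term q·N_q = 47.32 × 26.1 = 1235.1 kPa; self-weight term 0.5·γ·B·N_γ = 0.5 × 14.695 × 1.7 × 24.4 = 304.77 kPa.
q_ult = 1235.1 + 304.77 = 1539.8 kPa.
q_all = 1539.8 / 3 = 513.27 kPa.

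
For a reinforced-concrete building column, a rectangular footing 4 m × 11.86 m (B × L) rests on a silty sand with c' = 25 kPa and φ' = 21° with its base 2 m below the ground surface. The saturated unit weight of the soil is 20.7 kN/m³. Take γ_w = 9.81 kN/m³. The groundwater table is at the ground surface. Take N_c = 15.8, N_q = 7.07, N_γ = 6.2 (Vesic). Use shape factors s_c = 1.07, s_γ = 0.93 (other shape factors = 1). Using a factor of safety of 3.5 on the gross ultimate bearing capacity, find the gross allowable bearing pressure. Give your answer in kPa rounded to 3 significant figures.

Water table at ground surface, so effective unit weight γ' = 20.7 − 9.81 = 10.89 kN/m³ is used throughout; overburden q = 10.89 × 2 = 21.78 kPa; the same γ' applies in the ½γBN_γ term.
Cohesion term c·N_c·s_c = 25 × 15.8 × 1.07 = 422.65 kPa; surcharge term q·N_q = 21.78 × 7.07 = 153.98 kPa; self-weight term 0.5·γ·B·N_γ·s_γ = 0.5 × 10.89 × 4 × 6.2 × 0.93 = 125.58 kPa.
q_ult = 422.65 + 153.98 + 125.58 = 702.22 kPa.
q_all = 702.22 / 3.5 = 200.63 kPa.

q_all ≈ 201 kPa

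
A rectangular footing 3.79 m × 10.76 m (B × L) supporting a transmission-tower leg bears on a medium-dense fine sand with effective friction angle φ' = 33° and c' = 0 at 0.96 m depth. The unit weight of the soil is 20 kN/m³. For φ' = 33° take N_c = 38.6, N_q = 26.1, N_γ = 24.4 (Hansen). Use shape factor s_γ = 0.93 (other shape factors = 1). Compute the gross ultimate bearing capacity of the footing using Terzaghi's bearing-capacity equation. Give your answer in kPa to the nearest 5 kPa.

q = γ·D_f = 20 × 0.96 = 19.2 kPa.
q·N_q = 19.2 × 26.1 = 501.12 kPa
0.5·γ·B·N_γ·s_γ = 0.5 × 20 × 3.79 × 24.4 × 0.93 = 860.03 kPa
q_ult = 501.12 + 860.03 = 1361.1 kPa.

q_ult ≈ 1360 kPa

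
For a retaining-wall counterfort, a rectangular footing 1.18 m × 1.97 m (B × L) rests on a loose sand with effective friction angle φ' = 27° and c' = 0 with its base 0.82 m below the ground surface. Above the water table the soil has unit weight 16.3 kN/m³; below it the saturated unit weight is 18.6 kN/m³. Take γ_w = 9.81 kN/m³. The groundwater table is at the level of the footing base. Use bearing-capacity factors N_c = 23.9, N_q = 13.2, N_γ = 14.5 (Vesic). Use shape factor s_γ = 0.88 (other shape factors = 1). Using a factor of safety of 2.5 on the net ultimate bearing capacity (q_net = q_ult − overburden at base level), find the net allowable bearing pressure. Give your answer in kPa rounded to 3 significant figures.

q = γ·D_f = 16.3 × 0.82 = 13.366 kPa.
For the ½γBN_γ term take γ' = 18.6 − 9.81 = 8.79 kN/m³ (soil below base is submerged).
q·N_q = 13.366 × 13.2 = 176.43 kPa
0.5·γ·B·N_γ·s_γ = 0.5 × 8.79 × 1.18 × 14.5 × 0.88 = 66.175 kPa
q_ult = 176.43 + 66.175 = 242.61 kPa.
q_net = 242.61 − 13.366 = 229.24 kPa.
q_all(net) = 229.24 / 2.5 = 91.696 kPa.

q_all(net) ≈ 91.7 kPa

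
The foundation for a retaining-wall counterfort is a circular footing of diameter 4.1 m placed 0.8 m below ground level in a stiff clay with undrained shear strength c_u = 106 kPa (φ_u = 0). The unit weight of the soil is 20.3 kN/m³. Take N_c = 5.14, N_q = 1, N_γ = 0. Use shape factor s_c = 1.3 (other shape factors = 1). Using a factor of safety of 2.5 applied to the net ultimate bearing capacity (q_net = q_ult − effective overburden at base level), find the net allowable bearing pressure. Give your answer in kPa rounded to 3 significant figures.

Effective surcharge at the founding depth q = γ·D_f = 20.3 × 0.8 = 16.24 kPa.
q_ult = c·N_c·s_c + q·N_q
     = 106 × 5.14 × 1.3 + 16.24 × 1
     = 708.29 + 16.24 = 724.53 kPa.
Net ultimate: q_net = 724.53 − 16.24 = 708.29 kPa.
q_all(net) = 708.29 / 2.5 = 283.32 kPa.

q_all(net) ≈ 283 kPa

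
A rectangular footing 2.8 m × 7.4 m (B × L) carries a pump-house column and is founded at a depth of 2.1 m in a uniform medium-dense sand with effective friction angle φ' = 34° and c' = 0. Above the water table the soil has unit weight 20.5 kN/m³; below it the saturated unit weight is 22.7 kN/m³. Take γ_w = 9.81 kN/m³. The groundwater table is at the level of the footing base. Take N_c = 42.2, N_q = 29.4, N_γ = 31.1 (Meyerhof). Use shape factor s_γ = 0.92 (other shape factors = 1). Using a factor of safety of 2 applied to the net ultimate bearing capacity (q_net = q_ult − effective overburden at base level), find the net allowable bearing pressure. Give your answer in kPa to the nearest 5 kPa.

q_all(net) ≈ 870 kPa

Overburden at base level: q = 20.5 × 2.1 = 43.05 kPa.
Below the base the soil is submerged, so the ½γBN_γ term uses γ' = 22.7 − 9.81 = 12.89 kN/m³.
Surcharge term q·N_q = 43.05 × 29.4 = 1265.7 kPa; self-weight term 0.5·γ·B·N_γ·s_γ = 0.5 × 12.89 × 2.8 × 31.1 × 0.92 = 516.33 kPa.
q_ult = 1265.7 + 516.33 = 1782 kPa.
Net ultimate: q_net = 1782 − 43.05 = 1739 kPa.
q_all(net) = 1739 / 2 = 869.48 kPa.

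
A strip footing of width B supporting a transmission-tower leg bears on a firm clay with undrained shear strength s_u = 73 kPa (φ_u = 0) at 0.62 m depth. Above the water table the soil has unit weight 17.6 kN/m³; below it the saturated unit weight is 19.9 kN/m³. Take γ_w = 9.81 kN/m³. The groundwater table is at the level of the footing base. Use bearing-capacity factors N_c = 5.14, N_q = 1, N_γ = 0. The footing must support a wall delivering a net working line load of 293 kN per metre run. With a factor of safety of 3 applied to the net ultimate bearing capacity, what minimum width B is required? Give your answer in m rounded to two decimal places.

B = 2.34 m

Overburden at base level: q = 17.6 × 0.62 = 10.912 kPa.
Cohesion term c·N_c = 73 × 5.14 = 375.22 kPa; surcharge term q·N_q = 10.912 × 1 = 10.912 kPa.
q_ult = 375.22 + 10.912 = 386.13 kPa.
For φ = 0 the ½γBN_γ term vanishes, so q_ult is independent of B. q_net = 386.13 − 10.912 = 375.22 kPa; q_all(net) = 375.22/3 = 125.07 kPa.
Required width B = w / q_all(net) = 293 / 125.07 = 2.343 m.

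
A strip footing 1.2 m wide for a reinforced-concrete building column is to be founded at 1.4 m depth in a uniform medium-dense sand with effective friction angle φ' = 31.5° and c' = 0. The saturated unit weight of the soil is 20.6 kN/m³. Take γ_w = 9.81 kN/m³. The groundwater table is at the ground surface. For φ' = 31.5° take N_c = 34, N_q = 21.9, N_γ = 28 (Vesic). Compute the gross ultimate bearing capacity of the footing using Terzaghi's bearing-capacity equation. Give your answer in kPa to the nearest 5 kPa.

With the water table at the surface the whole profile is submerged: γ' = 20.6 − 9.81 = 10.79 kN/m³, so q = γ'·D_f = 15.106 kPa; the same γ' applies in the ½γBN_γ term.
q_ult = q·N_q + 0.5·γ·B·N_γ
     = 15.106 × 21.9 + 0.5 × 10.79 × 1.2 × 28
     = 330.82 + 181.27 = 512.09 kPa.

q_ult ≈ 510 kPa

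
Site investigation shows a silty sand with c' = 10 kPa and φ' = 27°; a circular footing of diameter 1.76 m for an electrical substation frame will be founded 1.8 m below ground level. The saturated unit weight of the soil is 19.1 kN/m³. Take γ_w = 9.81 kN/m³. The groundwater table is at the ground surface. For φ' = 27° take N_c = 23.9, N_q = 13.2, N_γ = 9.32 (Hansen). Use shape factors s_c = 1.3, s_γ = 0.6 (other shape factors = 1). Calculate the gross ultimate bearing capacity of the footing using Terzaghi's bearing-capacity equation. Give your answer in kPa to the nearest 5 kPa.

With the water table at the surface the whole profile is submerged: γ' = 19.1 − 9.81 = 9.29 kN/m³, so q = γ'·D_f = 16.722 kPa; the same γ' applies in the ½γBN_γ term.
q_ult = c·N_c·s_c + q·N_q + 0.5·γ·B·N_γ·s_γ
     = 10 × 23.9 × 1.3 + 16.722 × 13.2 + 0.5 × 9.29 × 1.76 × 9.32 × 0.6
     = 310.7 + 220.73 + 45.716 = 577.15 kPa.

q_ult ≈ 575 kPa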